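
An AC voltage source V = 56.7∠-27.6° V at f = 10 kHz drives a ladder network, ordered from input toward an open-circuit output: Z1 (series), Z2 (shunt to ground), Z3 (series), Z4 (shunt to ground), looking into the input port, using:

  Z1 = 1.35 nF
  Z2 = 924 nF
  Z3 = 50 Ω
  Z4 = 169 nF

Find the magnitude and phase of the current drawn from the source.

Step 1 — Angular frequency: ω = 2π·f = 2π·1e+04 = 6.283e+04 rad/s.
Step 2 — Component impedances:
  Z1: Z = 1/(jωC) = -j/(ω·C) = 0 - j1.179e+04 Ω
  Z2: Z = 1/(jωC) = -j/(ω·C) = 0 - j17.22 Ω
  Z3: Z = R = 50 Ω
  Z4: Z = 1/(jωC) = -j/(ω·C) = 0 - j94.17 Ω
Step 3 — Ladder network (open output): work backward from the far end, alternating series and parallel combinations. Z_in = 0.9949 - j1.18e+04 Ω = 1.18e+04∠-90.0° Ω.
Step 4 — Source phasor: V = 56.7∠-27.6° V = 50.25 - j26.27 V.
Step 5 — Ohm's law: I = V / Z_total = (50.25 - j26.27) / (0.9949 - j1.18e+04) = 0.002226 + j0.004257 A.
Step 6 — Convert to polar: |I| = 0.004803 A, ∠I = 62.4°.

I = 0.004803∠62.4° A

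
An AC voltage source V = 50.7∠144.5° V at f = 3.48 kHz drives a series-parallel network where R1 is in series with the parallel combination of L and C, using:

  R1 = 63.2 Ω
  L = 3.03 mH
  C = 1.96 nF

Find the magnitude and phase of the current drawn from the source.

Step 1 — Angular frequency: ω = 2π·f = 2π·3480 = 2.187e+04 rad/s.
Step 2 — Component impedances:
  R1: Z = R = 63.2 Ω
  L: Z = jωL = j·2.187e+04·0.00303 = 0 + j66.25 Ω
  C: Z = 1/(jωC) = -j/(ω·C) = 0 - j2.333e+04 Ω
Step 3 — Parallel branch: L || C = 1/(1/L + 1/C) = 0 + j66.44 Ω.
Step 4 — Series with R1: Z_total = R1 + (L || C) = 63.2 + j66.44 Ω = 91.7∠46.4° Ω.
Step 5 — Source phasor: V = 50.7∠144.5° V = -41.28 + j29.44 V.
Step 6 — Ohm's law: I = V / Z_total = (-41.28 + j29.44) / (63.2 + j66.44) = -0.0776 + j0.5474 A.
Step 7 — Convert to polar: |I| = 0.5529 A, ∠I = 98.1°.

I = 0.5529∠98.1° A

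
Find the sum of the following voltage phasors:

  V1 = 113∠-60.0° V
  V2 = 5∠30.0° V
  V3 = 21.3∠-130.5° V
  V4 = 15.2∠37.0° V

Step 1 — Convert each phasor to rectangular form:
  V1 = 113·(cos(-60.0°) + j·sin(-60.0°)) = 56.5 - j97.86 V
  V2 = 5·(cos(30.0°) + j·sin(30.0°)) = 4.33 + j2.5 V
  V3 = 21.3·(cos(-130.5°) + j·sin(-130.5°)) = -13.83 - j16.2 V
  V4 = 15.2·(cos(37.0°) + j·sin(37.0°)) = 12.14 + j9.148 V
Step 2 — Sum components: V_total = 59.14 - j102.4 V.
Step 3 — Convert to polar: |V_total| = 118.3 V, ∠V_total = -60.0°.

V_total = 118.3∠-60.0° V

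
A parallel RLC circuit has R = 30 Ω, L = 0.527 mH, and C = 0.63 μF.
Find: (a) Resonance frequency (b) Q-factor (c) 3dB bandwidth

Step 1 — Resonance: ω₀ = 1/√(LC) = 1/√(0.000527·6.3e-07) = 5.488e+04 rad/s.
Step 2 — f₀ = ω₀/(2π) = 8735 Hz.
Step 3 — Parallel Q: Q = R/(ω₀L) = 30/(5.488e+04·0.000527) = 1.037.
Step 4 — Bandwidth: Δω = ω₀/Q = 5.291e+04 rad/s; BW = Δω/(2π) = 8421 Hz.

(a) f₀ = 8735 Hz  (b) Q = 1.037  (c) BW = 8421 Hz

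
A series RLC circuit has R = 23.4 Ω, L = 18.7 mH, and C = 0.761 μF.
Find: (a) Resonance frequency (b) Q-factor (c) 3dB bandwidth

Step 1 — Resonance: ω₀ = 1/√(LC) = 1/√(0.0187·7.61e-07) = 8383 rad/s.
Step 2 — f₀ = ω₀/(2π) = 1334 Hz.
Step 3 — Series Q: Q = ω₀L/R = 8383·0.0187/23.4 = 6.699.
Step 4 — Bandwidth: Δω = ω₀/Q = 1251 rad/s; BW = Δω/(2π) = 199.2 Hz.

(a) f₀ = 1334 Hz  (b) Q = 6.699  (c) BW = 199.2 Hz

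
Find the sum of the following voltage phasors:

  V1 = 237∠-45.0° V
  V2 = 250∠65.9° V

Step 1 — Convert each phasor to rectangular form:
  V1 = 237·(cos(-45.0°) + j·sin(-45.0°)) = 167.6 - j167.6 V
  V2 = 250·(cos(65.9°) + j·sin(65.9°)) = 102.1 + j228.2 V
Step 2 — Sum components: V_total = 269.7 + j60.62 V.
Step 3 — Convert to polar: |V_total| = 276.4 V, ∠V_total = 12.7°.

V_total = 276.4∠12.7° V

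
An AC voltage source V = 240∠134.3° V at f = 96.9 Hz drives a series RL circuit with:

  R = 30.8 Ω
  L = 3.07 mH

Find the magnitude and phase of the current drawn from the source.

Step 1 — Angular frequency: ω = 2π·f = 2π·96.9 = 608.8 rad/s.
Step 2 — Component impedances:
  R: Z = R = 30.8 Ω
  L: Z = jωL = j·608.8·0.00307 = 0 + j1.869 Ω
Step 3 — Series combination: Z_total = R + L = 30.8 + j1.869 Ω = 30.86∠3.5° Ω.
Step 4 — Source phasor: V = 240∠134.3° V = -167.6 + j171.8 V.
Step 5 — Ohm's law: I = V / Z_total = (-167.6 + j171.8) / (30.8 + j1.869) = -5.085 + j5.885 A.
Step 6 — Convert to polar: |I| = 7.778 A, ∠I = 130.8°.

I = 7.778∠130.8° A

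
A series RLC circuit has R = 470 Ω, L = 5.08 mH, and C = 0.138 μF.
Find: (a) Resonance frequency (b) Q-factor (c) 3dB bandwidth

Step 1 — Resonance: ω₀ = 1/√(LC) = 1/√(0.00508·1.38e-07) = 3.777e+04 rad/s.
Step 2 — f₀ = ω₀/(2π) = 6011 Hz.
Step 3 — Series Q: Q = ω₀L/R = 3.777e+04·0.00508/470 = 0.4082.
Step 4 — Bandwidth: Δω = ω₀/Q = 9.252e+04 rad/s; BW = Δω/(2π) = 1.472e+04 Hz.

(a) f₀ = 6011 Hz  (b) Q = 0.4082  (c) BW = 1.472e+04 Hz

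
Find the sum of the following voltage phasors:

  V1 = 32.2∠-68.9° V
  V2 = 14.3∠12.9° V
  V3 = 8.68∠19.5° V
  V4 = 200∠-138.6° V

Step 1 — Convert each phasor to rectangular form:
  V1 = 32.2·(cos(-68.9°) + j·sin(-68.9°)) = 11.59 - j30.04 V
  V2 = 14.3·(cos(12.9°) + j·sin(12.9°)) = 13.94 + j3.192 V
  V3 = 8.68·(cos(19.5°) + j·sin(19.5°)) = 8.182 + j2.897 V
  V4 = 200·(cos(-138.6°) + j·sin(-138.6°)) = -150 - j132.3 V
Step 2 — Sum components: V_total = -116.3 - j156.2 V.
Step 3 — Convert to polar: |V_total| = 194.8 V, ∠V_total = -126.7°.

V_total = 194.8∠-126.7° V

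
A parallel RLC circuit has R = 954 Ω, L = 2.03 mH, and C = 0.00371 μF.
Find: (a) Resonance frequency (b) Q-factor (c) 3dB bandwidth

Step 1 — Resonance: ω₀ = 1/√(LC) = 1/√(0.00203·3.71e-09) = 3.644e+05 rad/s.
Step 2 — f₀ = ω₀/(2π) = 5.799e+04 Hz.
Step 3 — Parallel Q: Q = R/(ω₀L) = 954/(3.644e+05·0.00203) = 1.29.
Step 4 — Bandwidth: Δω = ω₀/Q = 2.825e+05 rad/s; BW = Δω/(2π) = 4.497e+04 Hz.

(a) f₀ = 5.799e+04 Hz  (b) Q = 1.29  (c) BW = 4.497e+04 Hz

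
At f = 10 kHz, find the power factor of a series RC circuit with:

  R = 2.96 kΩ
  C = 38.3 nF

Step 1 — Angular frequency: ω = 2π·f = 2π·1e+04 = 6.283e+04 rad/s.
Step 2 — Component impedances:
  R: Z = R = 2960 Ω
  C: Z = 1/(jωC) = -j/(ω·C) = 0 - j415.5 Ω
Step 3 — Series combination: Z_total = R + C = 2960 - j415.5 Ω = 2989∠-8.0° Ω.
Step 4 — Power factor: PF = cos(φ) = Re(Z)/|Z| = 2960/2989 = 0.9903.
Step 5 — Type: Im(Z) = -415.5 ⇒ leading (phase φ = -8.0°).

PF = 0.9903 (leading, φ = -8.0°)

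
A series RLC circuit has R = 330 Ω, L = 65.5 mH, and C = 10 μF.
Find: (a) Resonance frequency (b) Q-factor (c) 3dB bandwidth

Step 1 — Resonance: ω₀ = 1/√(LC) = 1/√(0.0655·1e-05) = 1236 rad/s.
Step 2 — f₀ = ω₀/(2π) = 196.7 Hz.
Step 3 — Series Q: Q = ω₀L/R = 1236·0.0655/330 = 0.2452.
Step 4 — Bandwidth: Δω = ω₀/Q = 5038 rad/s; BW = Δω/(2π) = 801.8 Hz.

(a) f₀ = 196.7 Hz  (b) Q = 0.2452  (c) BW = 801.8 Hz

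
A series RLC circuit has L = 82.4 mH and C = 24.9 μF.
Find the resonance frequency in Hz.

Step 1 — Resonance condition Im(Z)=0 gives ω₀ = 1/√(LC).
Step 2 — ω₀ = 1/√(0.0824·2.49e-05) = 698.1 rad/s.
Step 3 — f₀ = ω₀/(2π) = 111.1 Hz.

f₀ = 111.1 Hz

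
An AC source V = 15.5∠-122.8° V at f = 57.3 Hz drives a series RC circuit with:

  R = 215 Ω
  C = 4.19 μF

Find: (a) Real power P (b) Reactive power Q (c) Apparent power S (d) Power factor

Step 1 — Angular frequency: ω = 2π·f = 2π·57.3 = 360 rad/s.
Step 2 — Component impedances:
  R: Z = R = 215 Ω
  C: Z = 1/(jωC) = -j/(ω·C) = 0 - j662.9 Ω
Step 3 — Series combination: Z_total = R + C = 215 - j662.9 Ω = 696.9∠-72.0° Ω.
Step 4 — Source phasor: V = 15.5∠-122.8° V = -8.396 - j13.03 V.
Step 5 — Current: I = V / Z = 0.01407 - j0.01723 A = 0.02224∠-50.8° A.
Step 6 — Complex power: S = V·I* = 0.1064 - j0.3279 VA.
Step 7 — Real power: P = Re(S) = 0.1064 W.
Step 8 — Reactive power: Q = Im(S) = -0.3279 VAR.
Step 9 — Apparent power: |S| = 0.3447 VA.
Step 10 — Power factor: PF = P/|S| = 0.3085 (leading).

(a) P = 0.1064 W  (b) Q = -0.3279 VAR  (c) S = 0.3447 VA  (d) PF = 0.3085 (leading)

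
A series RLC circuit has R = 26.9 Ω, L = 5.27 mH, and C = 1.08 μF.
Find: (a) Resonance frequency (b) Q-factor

Step 1 — Resonance condition Im(Z)=0 gives ω₀ = 1/√(LC).
Step 2 — ω₀ = 1/√(0.00527·1.08e-06) = 1.326e+04 rad/s.
Step 3 — f₀ = ω₀/(2π) = 2110 Hz.
Step 4 — Series Q: Q = ω₀L/R = 1.326e+04·0.00527/26.9 = 2.597.

(a) f₀ = 2110 Hz  (b) Q = 2.597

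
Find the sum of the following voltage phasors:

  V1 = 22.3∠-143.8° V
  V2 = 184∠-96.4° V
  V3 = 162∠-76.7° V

Step 1 — Convert each phasor to rectangular form:
  V1 = 22.3·(cos(-143.8°) + j·sin(-143.8°)) = -18 - j13.17 V
  V2 = 184·(cos(-96.4°) + j·sin(-96.4°)) = -20.51 - j182.9 V
  V3 = 162·(cos(-76.7°) + j·sin(-76.7°)) = 37.27 - j157.7 V
Step 2 — Sum components: V_total = -1.237 - j353.7 V.
Step 3 — Convert to polar: |V_total| = 353.7 V, ∠V_total = -90.2°.

V_total = 353.7∠-90.2° V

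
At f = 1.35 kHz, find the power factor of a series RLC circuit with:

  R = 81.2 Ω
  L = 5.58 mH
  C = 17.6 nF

Step 1 — Angular frequency: ω = 2π·f = 2π·1350 = 8482 rad/s.
Step 2 — Component impedances:
  R: Z = R = 81.2 Ω
  L: Z = jωL = j·8482·0.00558 = 0 + j47.33 Ω
  C: Z = 1/(jωC) = -j/(ω·C) = 0 - j6698 Ω
Step 3 — Series combination: Z_total = R + L + C = 81.2 - j6651 Ω = 6652∠-89.3° Ω.
Step 4 — Power factor: PF = cos(φ) = Re(Z)/|Z| = 81.2/6652 = 0.01221.
Step 5 — Type: Im(Z) = -6651 ⇒ leading (phase φ = -89.3°).

PF = 0.01221 (leading, φ = -89.3°)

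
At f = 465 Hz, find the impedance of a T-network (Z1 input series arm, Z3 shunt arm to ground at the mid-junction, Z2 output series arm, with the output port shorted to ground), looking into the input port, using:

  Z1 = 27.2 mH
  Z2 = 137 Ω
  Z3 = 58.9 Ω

Step 1 — Angular frequency: ω = 2π·f = 2π·465 = 2922 rad/s.
Step 2 — Component impedances:
  Z1: Z = jωL = j·2922·0.0272 = 0 + j79.47 Ω
  Z2: Z = R = 137 Ω
  Z3: Z = R = 58.9 Ω
Step 3 — With the output port shorted to ground, the output series arm Z2 runs from the junction to ground; the shunt arm Z3 also runs from the junction to ground. They appear in parallel: Z3 || Z2 = 41.19 Ω.
Step 4 — Series with input arm Z1: Z_in = Z1 + (Z3 || Z2) = 41.19 + j79.47 Ω = 89.51∠62.6° Ω.

Z = 41.19 + j79.47 Ω = 89.51∠62.6° Ω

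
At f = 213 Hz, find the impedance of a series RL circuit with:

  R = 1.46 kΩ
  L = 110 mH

Step 1 — Angular frequency: ω = 2π·f = 2π·213 = 1338 rad/s.
Step 2 — Component impedances:
  R: Z = R = 1460 Ω
  L: Z = jωL = j·1338·0.11 = 0 + j147.2 Ω
Step 3 — Series combination: Z_total = R + L = 1460 + j147.2 Ω = 1467∠5.8° Ω.

Z = 1460 + j147.2 Ω = 1467∠5.8° Ω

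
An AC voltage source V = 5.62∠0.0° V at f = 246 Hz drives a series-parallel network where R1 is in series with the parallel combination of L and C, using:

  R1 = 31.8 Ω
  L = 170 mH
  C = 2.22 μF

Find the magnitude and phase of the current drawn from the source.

Step 1 — Angular frequency: ω = 2π·f = 2π·246 = 1546 rad/s.
Step 2 — Component impedances:
  R1: Z = R = 31.8 Ω
  L: Z = jωL = j·1546·0.17 = 0 + j262.8 Ω
  C: Z = 1/(jωC) = -j/(ω·C) = 0 - j291.4 Ω
Step 3 — Parallel branch: L || C = 1/(1/L + 1/C) = 0 + j2671 Ω.
Step 4 — Series with R1: Z_total = R1 + (L || C) = 31.8 + j2671 Ω = 2672∠89.3° Ω.
Step 5 — Source phasor: V = 5.62∠0.0° V = 5.62 V.
Step 6 — Ohm's law: I = V / Z_total = (5.62) / (31.8 + j2671) = 2.504e-05 - j0.002103 A.
Step 7 — Convert to polar: |I| = 0.002104 A, ∠I = -89.3°.

I = 0.002104∠-89.3° A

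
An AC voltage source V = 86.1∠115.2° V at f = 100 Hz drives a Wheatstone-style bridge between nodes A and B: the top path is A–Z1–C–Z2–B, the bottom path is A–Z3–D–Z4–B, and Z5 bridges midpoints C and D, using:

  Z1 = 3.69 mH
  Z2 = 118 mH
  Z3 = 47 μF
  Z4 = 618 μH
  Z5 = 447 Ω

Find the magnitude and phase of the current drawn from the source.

Step 1 — Angular frequency: ω = 2π·f = 2π·100 = 628.3 rad/s.
Step 2 — Component impedances:
  Z1: Z = jωL = j·628.3·0.00369 = 0 + j2.318 Ω
  Z2: Z = jωL = j·628.3·0.118 = 0 + j74.14 Ω
  Z3: Z = 1/(jωC) = -j/(ω·C) = 0 - j33.86 Ω
  Z4: Z = jωL = j·628.3·0.000618 = 0 + j0.3883 Ω
  Z5: Z = R = 447 Ω
Step 3 — Bridge requires nodal analysis (the Z5 bridge couples midpoints C and D, so the two paths cannot be reduced to a simple series/parallel combination). Setting node B to ground and injecting 1 A at node A, the 3-node admittance system at A, C, D solves to V_A = Z_AB = 7.524 - j58.62 Ω = 59.1∠-82.7° Ω.
Step 4 — Source phasor: V = 86.1∠115.2° V = -36.66 + j77.91 V.
Step 5 — Ohm's law: I = V / Z_total = (-36.66 + j77.91) / (7.524 - j58.62) = -1.386 - j0.4474 A.
Step 6 — Convert to polar: |I| = 1.457 A, ∠I = -162.1°.

I = 1.457∠-162.1° A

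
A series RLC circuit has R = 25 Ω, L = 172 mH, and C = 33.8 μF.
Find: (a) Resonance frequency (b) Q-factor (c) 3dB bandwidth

Step 1 — Resonance condition Im(Z)=0 gives ω₀ = 1/√(LC).
Step 2 — ω₀ = 1/√(0.172·3.38e-05) = 414.7 rad/s.
Step 3 — f₀ = ω₀/(2π) = 66.01 Hz.
Step 4 — Series Q: Q = ω₀L/R = 414.7·0.172/25 = 2.853.
Step 5 — 3dB bandwidth: Δω = ω₀/Q = 145.3 rad/s; BW = Δω/(2π) = 23.13 Hz.

(a) f₀ = 66.01 Hz  (b) Q = 2.853  (c) BW = 23.13 Hz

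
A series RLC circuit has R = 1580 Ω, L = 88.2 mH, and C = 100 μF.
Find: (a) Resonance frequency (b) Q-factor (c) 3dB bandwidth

Step 1 — Resonance: ω₀ = 1/√(LC) = 1/√(0.0882·0.0001) = 336.7 rad/s.
Step 2 — f₀ = ω₀/(2π) = 53.59 Hz.
Step 3 — Series Q: Q = ω₀L/R = 336.7·0.0882/1580 = 0.0188.
Step 4 — Bandwidth: Δω = ω₀/Q = 1.791e+04 rad/s; BW = Δω/(2π) = 2851 Hz.

(a) f₀ = 53.59 Hz  (b) Q = 0.0188  (c) BW = 2851 Hz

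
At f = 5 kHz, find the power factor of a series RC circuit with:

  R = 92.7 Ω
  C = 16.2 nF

Step 1 — Angular frequency: ω = 2π·f = 2π·5000 = 3.142e+04 rad/s.
Step 2 — Component impedances:
  R: Z = R = 92.7 Ω
  C: Z = 1/(jωC) = -j/(ω·C) = 0 - j1965 Ω
Step 3 — Series combination: Z_total = R + C = 92.7 - j1965 Ω = 1967∠-87.3° Ω.
Step 4 — Power factor: PF = cos(φ) = Re(Z)/|Z| = 92.7/1967 = 0.04713.
Step 5 — Type: Im(Z) = -1965 ⇒ leading (phase φ = -87.3°).

PF = 0.04713 (leading, φ = -87.3°)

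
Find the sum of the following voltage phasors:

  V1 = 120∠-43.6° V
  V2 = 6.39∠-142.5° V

Step 1 — Convert each phasor to rectangular form:
  V1 = 120·(cos(-43.6°) + j·sin(-43.6°)) = 86.9 - j82.75 V
  V2 = 6.39·(cos(-142.5°) + j·sin(-142.5°)) = -5.07 - j3.89 V
Step 2 — Sum components: V_total = 81.83 - j86.64 V.
Step 3 — Convert to polar: |V_total| = 119.2 V, ∠V_total = -46.6°.

V_total = 119.2∠-46.6° V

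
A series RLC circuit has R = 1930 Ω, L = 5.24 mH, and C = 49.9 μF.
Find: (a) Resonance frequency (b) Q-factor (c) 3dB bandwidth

Step 1 — Resonance: ω₀ = 1/√(LC) = 1/√(0.00524·4.99e-05) = 1956 rad/s.
Step 2 — f₀ = ω₀/(2π) = 311.2 Hz.
Step 3 — Series Q: Q = ω₀L/R = 1956·0.00524/1930 = 0.00531.
Step 4 — Bandwidth: Δω = ω₀/Q = 3.683e+05 rad/s; BW = Δω/(2π) = 5.862e+04 Hz.

(a) f₀ = 311.2 Hz  (b) Q = 0.00531  (c) BW = 5.862e+04 Hz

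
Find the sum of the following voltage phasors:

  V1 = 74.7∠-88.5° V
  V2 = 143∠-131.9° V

Step 1 — Convert each phasor to rectangular form:
  V1 = 74.7·(cos(-88.5°) + j·sin(-88.5°)) = 1.955 - j74.67 V
  V2 = 143·(cos(-131.9°) + j·sin(-131.9°)) = -95.5 - j106.4 V
Step 2 — Sum components: V_total = -93.54 - j181.1 V.
Step 3 — Convert to polar: |V_total| = 203.8 V, ∠V_total = -117.3°.

V_total = 203.8∠-117.3° V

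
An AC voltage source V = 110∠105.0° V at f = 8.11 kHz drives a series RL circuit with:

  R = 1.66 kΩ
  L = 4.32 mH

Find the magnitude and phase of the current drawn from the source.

Step 1 — Angular frequency: ω = 2π·f = 2π·8110 = 5.096e+04 rad/s.
Step 2 — Component impedances:
  R: Z = R = 1660 Ω
  L: Z = jωL = j·5.096e+04·0.00432 = 0 + j220.1 Ω
Step 3 — Series combination: Z_total = R + L = 1660 + j220.1 Ω = 1675∠7.6° Ω.
Step 4 — Source phasor: V = 110∠105.0° V = -28.47 + j106.3 V.
Step 5 — Ohm's law: I = V / Z_total = (-28.47 + j106.3) / (1660 + j220.1) = -0.008513 + j0.06514 A.
Step 6 — Convert to polar: |I| = 0.06569 A, ∠I = 97.4°.

I = 0.06569∠97.4° A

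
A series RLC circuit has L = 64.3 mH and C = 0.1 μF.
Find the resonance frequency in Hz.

Step 1 — Resonance condition Im(Z)=0 gives ω₀ = 1/√(LC).
Step 2 — ω₀ = 1/√(0.0643·1e-07) = 1.247e+04 rad/s.
Step 3 — f₀ = ω₀/(2π) = 1985 Hz.

f₀ = 1985 Hz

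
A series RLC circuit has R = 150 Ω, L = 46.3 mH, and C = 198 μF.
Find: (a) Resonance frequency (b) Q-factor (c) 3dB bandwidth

Step 1 — Resonance: ω₀ = 1/√(LC) = 1/√(0.0463·0.000198) = 330.3 rad/s.
Step 2 — f₀ = ω₀/(2π) = 52.57 Hz.
Step 3 — Series Q: Q = ω₀L/R = 330.3·0.0463/150 = 0.1019.
Step 4 — Bandwidth: Δω = ω₀/Q = 3240 rad/s; BW = Δω/(2π) = 515.6 Hz.

(a) f₀ = 52.57 Hz  (b) Q = 0.1019  (c) BW = 515.6 Hz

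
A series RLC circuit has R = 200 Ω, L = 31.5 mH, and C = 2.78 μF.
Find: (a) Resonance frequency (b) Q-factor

Step 1 — Resonance condition Im(Z)=0 gives ω₀ = 1/√(LC).
Step 2 — ω₀ = 1/√(0.0315·2.78e-06) = 3379 rad/s.
Step 3 — f₀ = ω₀/(2π) = 537.8 Hz.
Step 4 — Series Q: Q = ω₀L/R = 3379·0.0315/200 = 0.5322.

(a) f₀ = 537.8 Hz  (b) Q = 0.5322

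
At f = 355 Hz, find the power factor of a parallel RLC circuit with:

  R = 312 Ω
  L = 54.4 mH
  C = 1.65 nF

Step 1 — Angular frequency: ω = 2π·f = 2π·355 = 2231 rad/s.
Step 2 — Component impedances:
  R: Z = R = 312 Ω
  L: Z = jωL = j·2231·0.0544 = 0 + j121.3 Ω
  C: Z = 1/(jωC) = -j/(ω·C) = 0 - j2.717e+05 Ω
Step 3 — Parallel combination: 1/Z_total = 1/R + 1/L + 1/C; Z_total = 41.02 + j105.4 Ω = 113.1∠68.7° Ω.
Step 4 — Power factor: PF = cos(φ) = Re(Z)/|Z| = 41.023/113.13 = 0.3626.
Step 5 — Type: Im(Z) = 105.4 ⇒ lagging (phase φ = 68.7°).

PF = 0.3626 (lagging, φ = 68.7°)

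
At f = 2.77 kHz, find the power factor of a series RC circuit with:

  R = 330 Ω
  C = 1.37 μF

Step 1 — Angular frequency: ω = 2π·f = 2π·2770 = 1.74e+04 rad/s.
Step 2 — Component impedances:
  R: Z = R = 330 Ω
  C: Z = 1/(jωC) = -j/(ω·C) = 0 - j41.94 Ω
Step 3 — Series combination: Z_total = R + C = 330 - j41.94 Ω = 332.7∠-7.2° Ω.
Step 4 — Power factor: PF = cos(φ) = Re(Z)/|Z| = 330/332.65 = 0.992.
Step 5 — Type: Im(Z) = -41.94 ⇒ leading (phase φ = -7.2°).

PF = 0.992 (leading, φ = -7.2°)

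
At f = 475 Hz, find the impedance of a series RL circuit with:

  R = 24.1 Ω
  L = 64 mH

Step 1 — Angular frequency: ω = 2π·f = 2π·475 = 2985 rad/s.
Step 2 — Component impedances:
  R: Z = R = 24.1 Ω
  L: Z = jωL = j·2985·0.064 = 0 + j191 Ω
Step 3 — Series combination: Z_total = R + L = 24.1 + j191 Ω = 192.5∠82.8° Ω.

Z = 24.1 + j191 Ω = 192.5∠82.8° Ω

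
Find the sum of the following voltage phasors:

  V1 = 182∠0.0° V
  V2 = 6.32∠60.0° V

Step 1 — Convert each phasor to rectangular form:
  V1 = 182·(cos(0.0°) + j·sin(0.0°)) = 182 V
  V2 = 6.32·(cos(60.0°) + j·sin(60.0°)) = 3.16 + j5.473 V
Step 2 — Sum components: V_total = 185.2 + j5.473 V.
Step 3 — Convert to polar: |V_total| = 185.2 V, ∠V_total = 1.7°.

V_total = 185.2∠1.7° V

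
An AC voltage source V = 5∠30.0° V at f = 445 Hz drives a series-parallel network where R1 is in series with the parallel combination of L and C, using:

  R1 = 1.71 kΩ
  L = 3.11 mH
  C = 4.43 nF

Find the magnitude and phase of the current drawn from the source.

Step 1 — Angular frequency: ω = 2π·f = 2π·445 = 2796 rad/s.
Step 2 — Component impedances:
  R1: Z = R = 1710 Ω
  L: Z = jωL = j·2796·0.00311 = 0 + j8.696 Ω
  C: Z = 1/(jωC) = -j/(ω·C) = 0 - j8.073e+04 Ω
Step 3 — Parallel branch: L || C = 1/(1/L + 1/C) = 0 + j8.697 Ω.
Step 4 — Series with R1: Z_total = R1 + (L || C) = 1710 + j8.697 Ω = 1710∠0.3° Ω.
Step 5 — Source phasor: V = 5∠30.0° V = 4.33 + j2.5 V.
Step 6 — Ohm's law: I = V / Z_total = (4.33 + j2.5) / (1710 + j8.697) = 0.00254 + j0.001449 A.
Step 7 — Convert to polar: |I| = 0.002924 A, ∠I = 29.7°.

I = 0.002924∠29.7° A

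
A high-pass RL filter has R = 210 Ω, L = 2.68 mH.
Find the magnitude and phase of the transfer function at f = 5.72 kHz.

Step 1 — Angular frequency: ω = 2π·5720 = 3.594e+04 rad/s.
Step 2 — Transfer function: H(jω) = jωL/(R + jωL).
Step 3 — Numerator jωL = j·96.32; denominator R + jωL = 210 + j96.32.
Step 4 — H = 0.1738 + j0.3789.
Step 5 — Magnitude: |H| = 0.4169 (-7.6 dB); phase: φ = 65.4°.

|H| = 0.4169 (-7.6 dB), φ = 65.4°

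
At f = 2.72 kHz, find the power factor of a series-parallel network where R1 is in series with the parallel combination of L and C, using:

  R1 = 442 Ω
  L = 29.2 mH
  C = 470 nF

Step 1 — Angular frequency: ω = 2π·f = 2π·2720 = 1.709e+04 rad/s.
Step 2 — Component impedances:
  R1: Z = R = 442 Ω
  L: Z = jωL = j·1.709e+04·0.0292 = 0 + j499 Ω
  C: Z = 1/(jωC) = -j/(ω·C) = 0 - j124.5 Ω
Step 3 — Parallel branch: L || C = 1/(1/L + 1/C) = 0 - j165.9 Ω.
Step 4 — Series with R1: Z_total = R1 + (L || C) = 442 - j165.9 Ω = 472.1∠-20.6° Ω.
Step 5 — Power factor: PF = cos(φ) = Re(Z)/|Z| = 442/472.1 = 0.9362.
Step 6 — Type: Im(Z) = -165.9 ⇒ leading (phase φ = -20.6°).

PF = 0.9362 (leading, φ = -20.6°)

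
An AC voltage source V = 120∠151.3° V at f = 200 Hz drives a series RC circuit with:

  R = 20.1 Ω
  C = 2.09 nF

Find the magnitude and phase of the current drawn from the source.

Step 1 — Angular frequency: ω = 2π·f = 2π·200 = 1257 rad/s.
Step 2 — Component impedances:
  R: Z = R = 20.1 Ω
  C: Z = 1/(jωC) = -j/(ω·C) = 0 - j3.808e+05 Ω
Step 3 — Series combination: Z_total = R + C = 20.1 - j3.808e+05 Ω = 3.808e+05∠-90.0° Ω.
Step 4 — Source phasor: V = 120∠151.3° V = -105.3 + j57.63 V.
Step 5 — Ohm's law: I = V / Z_total = (-105.3 + j57.63) / (20.1 - j3.808e+05) = -0.0001514 - j0.0002764 A.
Step 6 — Convert to polar: |I| = 0.0003152 A, ∠I = -118.7°.

I = 0.0003152∠-118.7° A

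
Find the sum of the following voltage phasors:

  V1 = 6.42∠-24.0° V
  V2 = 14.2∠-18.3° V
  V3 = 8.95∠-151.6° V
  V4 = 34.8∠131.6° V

Step 1 — Convert each phasor to rectangular form:
  V1 = 6.42·(cos(-24.0°) + j·sin(-24.0°)) = 5.865 - j2.611 V
  V2 = 14.2·(cos(-18.3°) + j·sin(-18.3°)) = 13.48 - j4.459 V
  V3 = 8.95·(cos(-151.6°) + j·sin(-151.6°)) = -7.873 - j4.257 V
  V4 = 34.8·(cos(131.6°) + j·sin(131.6°)) = -23.1 + j26.02 V
Step 2 — Sum components: V_total = -11.63 + j14.7 V.
Step 3 — Convert to polar: |V_total| = 18.74 V, ∠V_total = 128.4°.

V_total = 18.74∠128.4° V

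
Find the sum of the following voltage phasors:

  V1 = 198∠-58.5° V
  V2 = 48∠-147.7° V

Step 1 — Convert each phasor to rectangular form:
  V1 = 198·(cos(-58.5°) + j·sin(-58.5°)) = 103.5 - j168.8 V
  V2 = 48·(cos(-147.7°) + j·sin(-147.7°)) = -40.57 - j25.65 V
Step 2 — Sum components: V_total = 62.88 - j194.5 V.
Step 3 — Convert to polar: |V_total| = 204.4 V, ∠V_total = -72.1°.

V_total = 204.4∠-72.1° V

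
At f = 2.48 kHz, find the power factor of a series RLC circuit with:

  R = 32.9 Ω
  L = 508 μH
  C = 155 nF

Step 1 — Angular frequency: ω = 2π·f = 2π·2480 = 1.558e+04 rad/s.
Step 2 — Component impedances:
  R: Z = R = 32.9 Ω
  L: Z = jωL = j·1.558e+04·0.000508 = 0 + j7.916 Ω
  C: Z = 1/(jωC) = -j/(ω·C) = 0 - j414 Ω
Step 3 — Series combination: Z_total = R + L + C = 32.9 - j406.1 Ω = 407.4∠-85.4° Ω.
Step 4 — Power factor: PF = cos(φ) = Re(Z)/|Z| = 32.9/407.45 = 0.08075.
Step 5 — Type: Im(Z) = -406.1 ⇒ leading (phase φ = -85.4°).

PF = 0.08075 (leading, φ = -85.4°)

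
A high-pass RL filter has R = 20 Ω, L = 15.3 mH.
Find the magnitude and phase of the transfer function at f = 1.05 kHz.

Step 1 — Angular frequency: ω = 2π·1050 = 6597 rad/s.
Step 2 — Transfer function: H(jω) = jωL/(R + jωL).
Step 3 — Numerator jωL = j·100.9; denominator R + jωL = 20 + j100.9.
Step 4 — H = 0.9622 + j0.1907.
Step 5 — Magnitude: |H| = 0.9809 (-0.2 dB); phase: φ = 11.2°.

|H| = 0.9809 (-0.2 dB), φ = 11.2°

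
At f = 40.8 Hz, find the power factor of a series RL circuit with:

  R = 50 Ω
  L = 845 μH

Step 1 — Angular frequency: ω = 2π·f = 2π·40.8 = 256.4 rad/s.
Step 2 — Component impedances:
  R: Z = R = 50 Ω
  L: Z = jωL = j·256.4·0.000845 = 0 + j0.2166 Ω
Step 3 — Series combination: Z_total = R + L = 50 + j0.2166 Ω = 50∠0.2° Ω.
Step 4 — Power factor: PF = cos(φ) = Re(Z)/|Z| = 50/50 = 1.
Step 5 — Type: Im(Z) = 0.2166 ⇒ lagging (phase φ = 0.2°).

PF = 1 (lagging, φ = 0.2°)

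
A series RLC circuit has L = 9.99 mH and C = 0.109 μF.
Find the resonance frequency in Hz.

Step 1 — Resonance condition Im(Z)=0 gives ω₀ = 1/√(LC).
Step 2 — ω₀ = 1/√(0.00999·1.09e-07) = 3.03e+04 rad/s.
Step 3 — f₀ = ω₀/(2π) = 4823 Hz.

f₀ = 4823 Hz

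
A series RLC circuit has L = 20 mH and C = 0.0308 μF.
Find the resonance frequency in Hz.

Step 1 — Resonance condition Im(Z)=0 gives ω₀ = 1/√(LC).
Step 2 — ω₀ = 1/√(0.02·3.08e-08) = 4.029e+04 rad/s.
Step 3 — f₀ = ω₀/(2π) = 6413 Hz.

f₀ = 6413 Hz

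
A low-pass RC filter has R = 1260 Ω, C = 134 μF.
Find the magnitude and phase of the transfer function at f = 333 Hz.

Step 1 — Angular frequency: ω = 2π·333 = 2092 rad/s.
Step 2 — Transfer function: H(jω) = 1/(1 + jωRC).
Step 3 — Denominator: 1 + jωRC = 1 + j·2092·1260·0.000134 = 1 + j353.3.
Step 4 — H = 8.013e-06 - j0.002831.
Step 5 — Magnitude: |H| = 0.002831 (-51.0 dB); phase: φ = -89.8°.

|H| = 0.002831 (-51.0 dB), φ = -89.8°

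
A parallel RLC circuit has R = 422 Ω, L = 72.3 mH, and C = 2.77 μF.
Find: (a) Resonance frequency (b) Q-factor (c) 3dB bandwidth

Step 1 — Resonance: ω₀ = 1/√(LC) = 1/√(0.0723·2.77e-06) = 2235 rad/s.
Step 2 — f₀ = ω₀/(2π) = 355.6 Hz.
Step 3 — Parallel Q: Q = R/(ω₀L) = 422/(2235·0.0723) = 2.612.
Step 4 — Bandwidth: Δω = ω₀/Q = 855.5 rad/s; BW = Δω/(2π) = 136.2 Hz.

(a) f₀ = 355.6 Hz  (b) Q = 2.612  (c) BW = 136.2 Hz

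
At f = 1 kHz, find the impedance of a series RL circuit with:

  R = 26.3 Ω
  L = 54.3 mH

Step 1 — Angular frequency: ω = 2π·f = 2π·1000 = 6283 rad/s.
Step 2 — Component impedances:
  R: Z = R = 26.3 Ω
  L: Z = jωL = j·6283·0.0543 = 0 + j341.2 Ω
Step 3 — Series combination: Z_total = R + L = 26.3 + j341.2 Ω = 342.2∠85.6° Ω.

Z = 26.3 + j341.2 Ω = 342.2∠85.6° Ω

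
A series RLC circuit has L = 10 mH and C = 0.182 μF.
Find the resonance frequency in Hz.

Step 1 — Resonance condition Im(Z)=0 gives ω₀ = 1/√(LC).
Step 2 — ω₀ = 1/√(0.01·1.82e-07) = 2.344e+04 rad/s.
Step 3 — f₀ = ω₀/(2π) = 3731 Hz.

f₀ = 3731 Hz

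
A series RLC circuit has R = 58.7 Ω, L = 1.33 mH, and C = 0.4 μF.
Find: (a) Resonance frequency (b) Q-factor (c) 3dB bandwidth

Step 1 — Resonance condition Im(Z)=0 gives ω₀ = 1/√(LC).
Step 2 — ω₀ = 1/√(0.00133·4e-07) = 4.336e+04 rad/s.
Step 3 — f₀ = ω₀/(2π) = 6900 Hz.
Step 4 — Series Q: Q = ω₀L/R = 4.336e+04·0.00133/58.7 = 0.9823.
Step 5 — 3dB bandwidth: Δω = ω₀/Q = 4.414e+04 rad/s; BW = Δω/(2π) = 7024 Hz.

(a) f₀ = 6900 Hz  (b) Q = 0.9823  (c) BW = 7024 Hz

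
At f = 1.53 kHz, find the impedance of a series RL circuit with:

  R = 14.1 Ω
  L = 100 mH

Step 1 — Angular frequency: ω = 2π·f = 2π·1530 = 9613 rad/s.
Step 2 — Component impedances:
  R: Z = R = 14.1 Ω
  L: Z = jωL = j·9613·0.1 = 0 + j961.3 Ω
Step 3 — Series combination: Z_total = R + L = 14.1 + j961.3 Ω = 961.4∠89.2° Ω.

Z = 14.1 + j961.3 Ω = 961.4∠89.2° Ω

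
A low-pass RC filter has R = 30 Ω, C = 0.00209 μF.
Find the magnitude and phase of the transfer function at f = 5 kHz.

Step 1 — Angular frequency: ω = 2π·5000 = 3.142e+04 rad/s.
Step 2 — Transfer function: H(jω) = 1/(1 + jωRC).
Step 3 — Denominator: 1 + jωRC = 1 + j·3.142e+04·30·2.09e-09 = 1 + j0.00197.
Step 4 — H = 1 - j0.00197.
Step 5 — Magnitude: |H| = 1 (-0.0 dB); phase: φ = -0.1°.

|H| = 1 (-0.0 dB), φ = -0.1°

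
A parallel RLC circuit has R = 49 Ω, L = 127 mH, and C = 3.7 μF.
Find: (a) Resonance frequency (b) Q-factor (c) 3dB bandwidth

Step 1 — Resonance: ω₀ = 1/√(LC) = 1/√(0.127·3.7e-06) = 1459 rad/s.
Step 2 — f₀ = ω₀/(2π) = 232.2 Hz.
Step 3 — Parallel Q: Q = R/(ω₀L) = 49/(1459·0.127) = 0.2645.
Step 4 — Bandwidth: Δω = ω₀/Q = 5516 rad/s; BW = Δω/(2π) = 877.9 Hz.

(a) f₀ = 232.2 Hz  (b) Q = 0.2645  (c) BW = 877.9 Hz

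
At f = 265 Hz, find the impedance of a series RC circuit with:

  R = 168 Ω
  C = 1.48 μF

Step 1 — Angular frequency: ω = 2π·f = 2π·265 = 1665 rad/s.
Step 2 — Component impedances:
  R: Z = R = 168 Ω
  C: Z = 1/(jωC) = -j/(ω·C) = 0 - j405.8 Ω
Step 3 — Series combination: Z_total = R + C = 168 - j405.8 Ω = 439.2∠-67.5° Ω.

Z = 168 - j405.8 Ω = 439.2∠-67.5° Ω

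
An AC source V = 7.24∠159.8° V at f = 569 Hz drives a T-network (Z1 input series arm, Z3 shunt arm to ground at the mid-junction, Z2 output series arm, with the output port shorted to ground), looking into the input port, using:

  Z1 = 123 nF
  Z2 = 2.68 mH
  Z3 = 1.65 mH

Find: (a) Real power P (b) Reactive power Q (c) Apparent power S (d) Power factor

Step 1 — Angular frequency: ω = 2π·f = 2π·569 = 3575 rad/s.
Step 2 — Component impedances:
  Z1: Z = 1/(jωC) = -j/(ω·C) = 0 - j2274 Ω
  Z2: Z = jωL = j·3575·0.00268 = 0 + j9.581 Ω
  Z3: Z = jωL = j·3575·0.00165 = 0 + j5.899 Ω
Step 3 — With the output port shorted to ground, the output series arm Z2 runs from the junction to ground; the shunt arm Z3 also runs from the junction to ground. They appear in parallel: Z3 || Z2 = 0 + j3.651 Ω.
Step 4 — Series with input arm Z1: Z_in = Z1 + (Z3 || Z2) = 0 - j2270 Ω = 2270∠-90.0° Ω.
Step 5 — Source phasor: V = 7.24∠159.8° V = -6.795 + j2.5 V.
Step 6 — Current: I = V / Z = -0.001101 - j0.002993 A = 0.003189∠-110.2° A.
Step 7 — Complex power: S = V·I* = 0 - j0.02309 VA.
Step 8 — Real power: P = Re(S) = 0 W.
Step 9 — Reactive power: Q = Im(S) = -0.02309 VAR.
Step 10 — Apparent power: |S| = 0.02309 VA.
Step 11 — Power factor: PF = P/|S| = 0 (leading).

(a) P = 0 W  (b) Q = -0.02309 VAR  (c) S = 0.02309 VA  (d) PF = 0 (leading)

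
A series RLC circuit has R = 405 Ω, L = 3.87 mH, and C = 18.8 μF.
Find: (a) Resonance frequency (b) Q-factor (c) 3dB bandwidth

Step 1 — Resonance condition Im(Z)=0 gives ω₀ = 1/√(LC).
Step 2 — ω₀ = 1/√(0.00387·1.88e-05) = 3707 rad/s.
Step 3 — f₀ = ω₀/(2π) = 590 Hz.
Step 4 — Series Q: Q = ω₀L/R = 3707·0.00387/405 = 0.03543.
Step 5 — 3dB bandwidth: Δω = ω₀/Q = 1.047e+05 rad/s; BW = Δω/(2π) = 1.666e+04 Hz.

(a) f₀ = 590 Hz  (b) Q = 0.03543  (c) BW = 1.666e+04 Hz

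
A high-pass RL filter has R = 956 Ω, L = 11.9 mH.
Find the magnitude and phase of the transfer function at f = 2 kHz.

Step 1 — Angular frequency: ω = 2π·2000 = 1.257e+04 rad/s.
Step 2 — Transfer function: H(jω) = jωL/(R + jωL).
Step 3 — Numerator jωL = j·149.5; denominator R + jωL = 956 + j149.5.
Step 4 — H = 0.02388 + j0.1527.
Step 5 — Magnitude: |H| = 0.1545 (-16.2 dB); phase: φ = 81.1°.

|H| = 0.1545 (-16.2 dB), φ = 81.1°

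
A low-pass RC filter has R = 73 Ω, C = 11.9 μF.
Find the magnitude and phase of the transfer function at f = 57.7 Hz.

Step 1 — Angular frequency: ω = 2π·57.7 = 362.5 rad/s.
Step 2 — Transfer function: H(jω) = 1/(1 + jωRC).
Step 3 — Denominator: 1 + jωRC = 1 + j·362.5·73·1.19e-05 = 1 + j0.3149.
Step 4 — H = 0.9098 - j0.2865.
Step 5 — Magnitude: |H| = 0.9538 (-0.4 dB); phase: φ = -17.5°.

|H| = 0.9538 (-0.4 dB), φ = -17.5°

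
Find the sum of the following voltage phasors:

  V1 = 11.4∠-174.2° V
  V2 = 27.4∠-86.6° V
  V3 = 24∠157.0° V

Step 1 — Convert each phasor to rectangular form:
  V1 = 11.4·(cos(-174.2°) + j·sin(-174.2°)) = -11.34 - j1.152 V
  V2 = 27.4·(cos(-86.6°) + j·sin(-86.6°)) = 1.625 - j27.35 V
  V3 = 24·(cos(157.0°) + j·sin(157.0°)) = -22.09 + j9.378 V
Step 2 — Sum components: V_total = -31.81 - j19.13 V.
Step 3 — Convert to polar: |V_total| = 37.12 V, ∠V_total = -149.0°.

V_total = 37.12∠-149.0° V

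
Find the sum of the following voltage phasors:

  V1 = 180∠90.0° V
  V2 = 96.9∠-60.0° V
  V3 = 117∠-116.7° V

Step 1 — Convert each phasor to rectangular form:
  V1 = 180·(cos(90.0°) + j·sin(90.0°)) = 0 + j180 V
  V2 = 96.9·(cos(-60.0°) + j·sin(-60.0°)) = 48.45 - j83.92 V
  V3 = 117·(cos(-116.7°) + j·sin(-116.7°)) = -52.57 - j104.5 V
Step 2 — Sum components: V_total = -4.12 - j8.442 V.
Step 3 — Convert to polar: |V_total| = 9.394 V, ∠V_total = -116.0°.

V_total = 9.394∠-116.0° V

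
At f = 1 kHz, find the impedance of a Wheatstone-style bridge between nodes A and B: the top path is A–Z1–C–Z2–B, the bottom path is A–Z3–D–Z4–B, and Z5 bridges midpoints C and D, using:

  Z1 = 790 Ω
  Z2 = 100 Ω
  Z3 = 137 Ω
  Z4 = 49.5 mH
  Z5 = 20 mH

Step 1 — Angular frequency: ω = 2π·f = 2π·1000 = 6283 rad/s.
Step 2 — Component impedances:
  Z1: Z = R = 790 Ω
  Z2: Z = R = 100 Ω
  Z3: Z = R = 137 Ω
  Z4: Z = jωL = j·6283·0.0495 = 0 + j311 Ω
  Z5: Z = jωL = j·6283·0.02 = 0 + j125.7 Ω
Step 3 — Bridge requires nodal analysis (the Z5 bridge couples midpoints C and D, so the two paths cannot be reduced to a simple series/parallel combination). Setting node B to ground and injecting 1 A at node A, the 3-node admittance system at A, C, D solves to V_A = Z_AB = 176.2 + j80.04 Ω = 193.5∠24.4° Ω.

Z = 176.2 + j80.04 Ω = 193.5∠24.4° Ω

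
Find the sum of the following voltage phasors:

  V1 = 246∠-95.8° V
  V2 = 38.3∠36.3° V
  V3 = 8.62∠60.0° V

Step 1 — Convert each phasor to rectangular form:
  V1 = 246·(cos(-95.8°) + j·sin(-95.8°)) = -24.86 - j244.7 V
  V2 = 38.3·(cos(36.3°) + j·sin(36.3°)) = 30.87 + j22.67 V
  V3 = 8.62·(cos(60.0°) + j·sin(60.0°)) = 4.31 + j7.465 V
Step 2 — Sum components: V_total = 10.32 - j214.6 V.
Step 3 — Convert to polar: |V_total| = 214.8 V, ∠V_total = -87.2°.

V_total = 214.8∠-87.2° V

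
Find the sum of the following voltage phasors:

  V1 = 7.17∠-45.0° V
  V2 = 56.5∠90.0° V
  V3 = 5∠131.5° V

Step 1 — Convert each phasor to rectangular form:
  V1 = 7.17·(cos(-45.0°) + j·sin(-45.0°)) = 5.07 - j5.07 V
  V2 = 56.5·(cos(90.0°) + j·sin(90.0°)) = 0 + j56.5 V
  V3 = 5·(cos(131.5°) + j·sin(131.5°)) = -3.313 + j3.745 V
Step 2 — Sum components: V_total = 1.757 + j55.17 V.
Step 3 — Convert to polar: |V_total| = 55.2 V, ∠V_total = 88.2°.

V_total = 55.2∠88.2° V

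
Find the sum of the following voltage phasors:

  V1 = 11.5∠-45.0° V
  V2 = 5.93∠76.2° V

Step 1 — Convert each phasor to rectangular form:
  V1 = 11.5·(cos(-45.0°) + j·sin(-45.0°)) = 8.132 - j8.132 V
  V2 = 5.93·(cos(76.2°) + j·sin(76.2°)) = 1.415 + j5.759 V
Step 2 — Sum components: V_total = 9.546 - j2.373 V.
Step 3 — Convert to polar: |V_total| = 9.837 V, ∠V_total = -14.0°.

V_total = 9.837∠-14.0° V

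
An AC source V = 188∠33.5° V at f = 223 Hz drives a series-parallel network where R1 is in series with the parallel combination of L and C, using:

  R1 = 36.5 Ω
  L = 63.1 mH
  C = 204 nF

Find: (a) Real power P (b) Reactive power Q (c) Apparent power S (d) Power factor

Step 1 — Angular frequency: ω = 2π·f = 2π·223 = 1401 rad/s.
Step 2 — Component impedances:
  R1: Z = R = 36.5 Ω
  L: Z = jωL = j·1401·0.0631 = 0 + j88.41 Ω
  C: Z = 1/(jωC) = -j/(ω·C) = 0 - j3499 Ω
Step 3 — Parallel branch: L || C = 1/(1/L + 1/C) = 0 + j90.7 Ω.
Step 4 — Series with R1: Z_total = R1 + (L || C) = 36.5 + j90.7 Ω = 97.77∠68.1° Ω.
Step 5 — Source phasor: V = 188∠33.5° V = 156.8 + j103.8 V.
Step 6 — Current: I = V / Z = 1.583 - j1.091 A = 1.923∠-34.6° A.
Step 7 — Complex power: S = V·I* = 134.9 + j335.4 VA.
Step 8 — Real power: P = Re(S) = 134.9 W.
Step 9 — Reactive power: Q = Im(S) = 335.4 VAR.
Step 10 — Apparent power: |S| = 361.5 VA.
Step 11 — Power factor: PF = P/|S| = 0.3733 (lagging).

(a) P = 134.9 W  (b) Q = 335.4 VAR  (c) S = 361.5 VA  (d) PF = 0.3733 (lagging)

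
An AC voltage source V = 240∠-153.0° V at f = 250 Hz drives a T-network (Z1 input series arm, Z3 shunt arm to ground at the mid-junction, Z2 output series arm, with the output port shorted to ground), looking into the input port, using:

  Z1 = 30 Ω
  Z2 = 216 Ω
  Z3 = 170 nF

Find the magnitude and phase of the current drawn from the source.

Step 1 — Angular frequency: ω = 2π·f = 2π·250 = 1571 rad/s.
Step 2 — Component impedances:
  Z1: Z = R = 30 Ω
  Z2: Z = R = 216 Ω
  Z3: Z = 1/(jωC) = -j/(ω·C) = 0 - j3745 Ω
Step 3 — With the output port shorted to ground, the output series arm Z2 runs from the junction to ground; the shunt arm Z3 also runs from the junction to ground. They appear in parallel: Z3 || Z2 = 215.3 - j12.42 Ω.
Step 4 — Series with input arm Z1: Z_in = Z1 + (Z3 || Z2) = 245.3 - j12.42 Ω = 245.6∠-2.9° Ω.
Step 5 — Source phasor: V = 240∠-153.0° V = -213.8 - j109 V.
Step 6 — Ohm's law: I = V / Z_total = (-213.8 - j109) / (245.3 - j12.42) = -0.8472 - j0.4871 A.
Step 7 — Convert to polar: |I| = 0.9772 A, ∠I = -150.1°.

I = 0.9772∠-150.1° A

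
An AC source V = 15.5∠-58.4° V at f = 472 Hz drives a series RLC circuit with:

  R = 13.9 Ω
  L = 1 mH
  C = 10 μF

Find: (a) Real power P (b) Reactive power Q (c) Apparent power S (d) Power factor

Step 1 — Angular frequency: ω = 2π·f = 2π·472 = 2966 rad/s.
Step 2 — Component impedances:
  R: Z = R = 13.9 Ω
  L: Z = jωL = j·2966·0.001 = 0 + j2.966 Ω
  C: Z = 1/(jωC) = -j/(ω·C) = 0 - j33.72 Ω
Step 3 — Series combination: Z_total = R + L + C = 13.9 - j30.75 Ω = 33.75∠-65.7° Ω.
Step 4 — Source phasor: V = 15.5∠-58.4° V = 8.122 - j13.2 V.
Step 5 — Current: I = V / Z = 0.4556 + j0.05818 A = 0.4593∠7.3° A.
Step 6 — Complex power: S = V·I* = 2.932 - j6.487 VA.
Step 7 — Real power: P = Re(S) = 2.932 W.
Step 8 — Reactive power: Q = Im(S) = -6.487 VAR.
Step 9 — Apparent power: |S| = 7.119 VA.
Step 10 — Power factor: PF = P/|S| = 0.4119 (leading).

(a) P = 2.932 W  (b) Q = -6.487 VAR  (c) S = 7.119 VA  (d) PF = 0.4119 (leading)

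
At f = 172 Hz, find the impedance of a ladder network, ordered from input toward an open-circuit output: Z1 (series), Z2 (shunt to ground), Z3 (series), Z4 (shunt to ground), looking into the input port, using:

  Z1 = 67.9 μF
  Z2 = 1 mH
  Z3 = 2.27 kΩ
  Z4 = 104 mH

Step 1 — Angular frequency: ω = 2π·f = 2π·172 = 1081 rad/s.
Step 2 — Component impedances:
  Z1: Z = 1/(jωC) = -j/(ω·C) = 0 - j13.63 Ω
  Z2: Z = jωL = j·1081·0.001 = 0 + j1.081 Ω
  Z3: Z = R = 2270 Ω
  Z4: Z = jωL = j·1081·0.104 = 0 + j112.4 Ω
Step 3 — Ladder network (open output): work backward from the far end, alternating series and parallel combinations. Z_in = 0.0005132 - j12.55 Ω = 12.55∠-90.0° Ω.

Z = 0.0005132 - j12.55 Ω = 12.55∠-90.0° Ω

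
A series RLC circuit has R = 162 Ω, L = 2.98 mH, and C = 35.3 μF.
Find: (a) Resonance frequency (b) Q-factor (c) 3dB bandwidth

Step 1 — Resonance: ω₀ = 1/√(LC) = 1/√(0.00298·3.53e-05) = 3083 rad/s.
Step 2 — f₀ = ω₀/(2π) = 490.7 Hz.
Step 3 — Series Q: Q = ω₀L/R = 3083·0.00298/162 = 0.05672.
Step 4 — Bandwidth: Δω = ω₀/Q = 5.436e+04 rad/s; BW = Δω/(2π) = 8652 Hz.

(a) f₀ = 490.7 Hz  (b) Q = 0.05672  (c) BW = 8652 Hz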